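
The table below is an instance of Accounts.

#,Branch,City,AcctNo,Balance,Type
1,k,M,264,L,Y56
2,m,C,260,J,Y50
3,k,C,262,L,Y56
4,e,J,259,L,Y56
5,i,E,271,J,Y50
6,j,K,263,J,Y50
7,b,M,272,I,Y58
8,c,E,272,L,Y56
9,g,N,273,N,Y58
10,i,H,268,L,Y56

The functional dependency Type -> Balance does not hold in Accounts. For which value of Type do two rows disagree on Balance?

Y58

Type=Y56: rows 1, 3, 4, 8, 10 → Balance = L, L, L, L, L ✓
Type=Y50: rows 2, 5, 6 → Balance = J, J, J ✓
Type=Y58: rows 7, 9 → Balance takes values {I, N} — violation
The only Type value with inconsistent Balance is Type=Y58.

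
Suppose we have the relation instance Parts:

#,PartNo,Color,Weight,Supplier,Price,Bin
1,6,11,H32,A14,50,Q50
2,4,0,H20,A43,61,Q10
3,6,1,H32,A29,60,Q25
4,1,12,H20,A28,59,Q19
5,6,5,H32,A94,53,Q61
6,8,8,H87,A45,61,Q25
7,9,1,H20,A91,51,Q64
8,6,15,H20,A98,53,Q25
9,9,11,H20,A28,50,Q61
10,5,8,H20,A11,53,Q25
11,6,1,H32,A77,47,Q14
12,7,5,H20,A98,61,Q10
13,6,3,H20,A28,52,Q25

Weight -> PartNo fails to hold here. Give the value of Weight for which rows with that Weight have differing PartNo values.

Weight=H32: rows 1, 3, 5, 11 → PartNo = 6, 6, 6, 6 ✓
Weight=H20: rows 2, 4, 7, 8, 9, 10, 12, 13 → PartNo takes values {4, 1, 9, 6, 5, 7} — violation
Weight=H87: row 6 → PartNo = 8 ✓
The only Weight value with inconsistent PartNo is Weight=H20.

H20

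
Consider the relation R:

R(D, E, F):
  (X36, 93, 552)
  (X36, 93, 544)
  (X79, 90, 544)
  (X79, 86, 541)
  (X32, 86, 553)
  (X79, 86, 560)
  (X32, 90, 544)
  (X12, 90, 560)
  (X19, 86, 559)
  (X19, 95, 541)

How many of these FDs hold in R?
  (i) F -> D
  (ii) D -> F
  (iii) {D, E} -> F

0

(i) F -> D: F=544: 3 rows → D takes values {X36, X79, X32} — violation; F=541: 2 rows → D takes values {X79, X19} — violation; F=560: 2 rows → D takes values {X79, X12} — violation — fails.
(ii) D -> F: D=X36: 2 rows → F takes values {552, 544} — violation; D=X79: 3 rows → F takes values {544, 541, 560} — violation; D=X32: 2 rows → F takes values {553, 544} — violation; D=X19: 2 rows → F takes values {559, 541} — violation — fails.
(iii) {D, E} -> F: (D=X36, E=93): 2 rows → F takes values {552, 544} — violation; (D=X79, E=86): 2 rows → F takes values {541, 560} — violation — fails.
None of the 3 dependencies hold.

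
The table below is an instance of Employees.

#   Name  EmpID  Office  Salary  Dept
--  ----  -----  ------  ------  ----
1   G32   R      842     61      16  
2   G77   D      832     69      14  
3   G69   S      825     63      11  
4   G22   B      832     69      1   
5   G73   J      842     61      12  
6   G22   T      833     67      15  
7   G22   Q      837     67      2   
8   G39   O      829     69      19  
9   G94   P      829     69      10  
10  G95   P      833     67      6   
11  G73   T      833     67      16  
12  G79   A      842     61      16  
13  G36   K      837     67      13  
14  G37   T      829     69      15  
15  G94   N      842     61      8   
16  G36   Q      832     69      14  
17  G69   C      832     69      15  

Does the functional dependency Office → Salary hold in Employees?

Office=842: rows 1, 5, 12, 15 → Salary = 61, 61, 61, 61 ✓
Office=832: rows 2, 4, 16, 17 → Salary = 69, 69, 69, 69 ✓
Office=825: row 3 → Salary = 63 ✓
Office=833: rows 6, 10, 11 → Salary = 67, 67, 67 ✓
Office=837: rows 7, 13 → Salary = 67, 67 ✓
Office=829: rows 8, 9, 14 → Salary = 69, 69, 69 ✓
Every Office value is associated with a single Salary value, so Office → Salary holds.

Yes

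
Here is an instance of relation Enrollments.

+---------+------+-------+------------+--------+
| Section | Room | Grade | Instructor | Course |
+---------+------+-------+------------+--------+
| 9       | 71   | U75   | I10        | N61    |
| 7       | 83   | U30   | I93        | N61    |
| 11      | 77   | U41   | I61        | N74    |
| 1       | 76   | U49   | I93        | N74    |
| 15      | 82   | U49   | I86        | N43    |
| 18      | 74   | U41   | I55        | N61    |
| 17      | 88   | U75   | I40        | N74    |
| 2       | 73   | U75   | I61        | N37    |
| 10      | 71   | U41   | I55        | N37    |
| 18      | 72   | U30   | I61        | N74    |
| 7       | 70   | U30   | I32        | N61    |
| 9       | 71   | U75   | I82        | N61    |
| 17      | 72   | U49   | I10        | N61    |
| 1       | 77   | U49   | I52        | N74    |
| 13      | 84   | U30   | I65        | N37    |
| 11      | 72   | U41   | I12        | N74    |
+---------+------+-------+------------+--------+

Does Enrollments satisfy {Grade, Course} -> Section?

(Grade=U75, Course=N61): 2 rows → Section = 9, 9 ✓
(Grade=U30, Course=N61): 2 rows → Section = 7, 7 ✓
(Grade=U41, Course=N74): 2 rows → Section = 11, 11 ✓
(Grade=U49, Course=N74): 2 rows → Section = 1, 1 ✓
(Grade=U49, Course=N43): 1 row → Section = 15 ✓
(Grade=U41, Course=N61): 1 row → Section = 18 ✓
(Grade=U75, Course=N74): 1 row → Section = 17 ✓
(Grade=U75, Course=N37): 1 row → Section = 2 ✓
(Grade=U41, Course=N37): 1 row → Section = 10 ✓
(Grade=U30, Course=N74): 1 row → Section = 18 ✓
(Grade=U49, Course=N61): 1 row → Section = 17 ✓
(Grade=U30, Course=N37): 1 row → Section = 13 ✓
Every {Grade, Course} value is associated with a single Section value, so {Grade, Course} -> Section holds.

Yes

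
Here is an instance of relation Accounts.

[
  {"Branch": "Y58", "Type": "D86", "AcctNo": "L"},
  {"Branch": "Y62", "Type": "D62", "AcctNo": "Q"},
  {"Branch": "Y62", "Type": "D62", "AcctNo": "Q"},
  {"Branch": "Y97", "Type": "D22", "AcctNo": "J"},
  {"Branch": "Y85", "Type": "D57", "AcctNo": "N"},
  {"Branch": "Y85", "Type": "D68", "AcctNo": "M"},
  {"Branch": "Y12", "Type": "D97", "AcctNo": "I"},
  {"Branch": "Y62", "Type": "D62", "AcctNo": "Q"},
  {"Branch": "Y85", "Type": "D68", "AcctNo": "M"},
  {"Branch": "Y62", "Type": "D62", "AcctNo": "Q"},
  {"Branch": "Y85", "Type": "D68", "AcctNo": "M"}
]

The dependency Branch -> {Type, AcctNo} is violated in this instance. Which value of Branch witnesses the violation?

Y85

Branch=Y58: 1 row → {Type,AcctNo} = (D86, L) ✓
Branch=Y62: 4 rows → {Type,AcctNo} = (D62, Q), (D62, Q), (D62, Q), (D62, Q) ✓
Branch=Y97: 1 row → {Type,AcctNo} = (D22, J) ✓
Branch=Y85: 4 rows → {Type,AcctNo} takes values {(D57, N), (D68, M)} — violation
Branch=Y12: 1 row → {Type,AcctNo} = (D97, I) ✓
The only Branch value with inconsistent RHS is Branch=Y85.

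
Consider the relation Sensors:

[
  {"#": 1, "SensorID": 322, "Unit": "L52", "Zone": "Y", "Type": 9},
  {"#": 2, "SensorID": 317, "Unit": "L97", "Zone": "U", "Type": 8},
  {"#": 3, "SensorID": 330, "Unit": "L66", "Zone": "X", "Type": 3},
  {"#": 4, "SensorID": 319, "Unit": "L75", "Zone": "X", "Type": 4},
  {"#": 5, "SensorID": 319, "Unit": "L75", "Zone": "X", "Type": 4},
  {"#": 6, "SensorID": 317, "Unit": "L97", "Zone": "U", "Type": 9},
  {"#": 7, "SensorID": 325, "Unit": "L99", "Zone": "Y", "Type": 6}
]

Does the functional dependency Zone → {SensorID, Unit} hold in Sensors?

Zone=Y: rows 1, 7 → {SensorID,Unit} takes values {(322, L52), (325, L99)} — violation
Zone=U: rows 2, 6 → {SensorID,Unit} = (317, L97), (317, L97) ✓
Zone=X: rows 3, 4, 5 → {SensorID,Unit} takes values {(330, L66), (319, L75)} — violation
Two rows agree on Zone but differ on {SensorID, Unit}, so Zone → {SensorID, Unit} does not hold.

No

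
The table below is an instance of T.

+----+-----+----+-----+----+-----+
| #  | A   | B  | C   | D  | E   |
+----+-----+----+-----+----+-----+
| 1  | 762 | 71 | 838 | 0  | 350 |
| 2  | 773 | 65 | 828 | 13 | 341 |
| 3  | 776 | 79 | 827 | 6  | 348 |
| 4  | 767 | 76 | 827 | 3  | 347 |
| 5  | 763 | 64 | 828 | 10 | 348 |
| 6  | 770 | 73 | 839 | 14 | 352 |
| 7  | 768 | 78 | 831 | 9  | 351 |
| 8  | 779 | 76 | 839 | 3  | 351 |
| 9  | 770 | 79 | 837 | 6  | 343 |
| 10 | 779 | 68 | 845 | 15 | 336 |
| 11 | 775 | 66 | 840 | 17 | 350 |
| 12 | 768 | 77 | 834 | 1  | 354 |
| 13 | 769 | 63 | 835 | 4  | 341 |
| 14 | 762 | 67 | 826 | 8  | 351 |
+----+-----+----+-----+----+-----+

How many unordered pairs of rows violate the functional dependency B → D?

0

B=79: all 2 rows agree on D — 0 pairs.
B=76: all 2 rows agree on D — 0 pairs.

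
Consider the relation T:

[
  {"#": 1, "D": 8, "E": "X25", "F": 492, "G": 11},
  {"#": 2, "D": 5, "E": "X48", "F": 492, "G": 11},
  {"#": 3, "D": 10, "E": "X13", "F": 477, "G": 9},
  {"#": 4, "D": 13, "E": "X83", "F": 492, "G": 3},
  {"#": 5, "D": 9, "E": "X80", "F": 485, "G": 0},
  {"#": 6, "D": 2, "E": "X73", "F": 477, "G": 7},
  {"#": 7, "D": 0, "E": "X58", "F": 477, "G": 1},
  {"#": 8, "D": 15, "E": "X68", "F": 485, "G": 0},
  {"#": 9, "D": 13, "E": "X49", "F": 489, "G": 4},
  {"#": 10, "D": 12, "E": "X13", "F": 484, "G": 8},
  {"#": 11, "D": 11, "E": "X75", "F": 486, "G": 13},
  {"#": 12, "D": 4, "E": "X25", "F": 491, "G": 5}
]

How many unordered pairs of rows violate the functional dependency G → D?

G=11: violating pairs (1,2) — 1 pair.
G=0: violating pairs (5,8) — 1 pair.

2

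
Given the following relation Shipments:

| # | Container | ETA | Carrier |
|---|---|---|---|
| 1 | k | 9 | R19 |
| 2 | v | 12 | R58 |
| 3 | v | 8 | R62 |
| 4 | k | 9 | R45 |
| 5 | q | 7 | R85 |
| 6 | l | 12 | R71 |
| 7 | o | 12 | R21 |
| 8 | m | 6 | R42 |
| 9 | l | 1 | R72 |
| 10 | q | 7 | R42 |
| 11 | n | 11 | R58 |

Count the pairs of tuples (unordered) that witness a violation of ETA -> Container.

3

ETA=9: all 2 rows agree on Container — 0 pairs.
ETA=12: violating pairs (2,6), (2,7), (6,7) — 3 pairs.
ETA=7: all 2 rows agree on Container — 0 pairs.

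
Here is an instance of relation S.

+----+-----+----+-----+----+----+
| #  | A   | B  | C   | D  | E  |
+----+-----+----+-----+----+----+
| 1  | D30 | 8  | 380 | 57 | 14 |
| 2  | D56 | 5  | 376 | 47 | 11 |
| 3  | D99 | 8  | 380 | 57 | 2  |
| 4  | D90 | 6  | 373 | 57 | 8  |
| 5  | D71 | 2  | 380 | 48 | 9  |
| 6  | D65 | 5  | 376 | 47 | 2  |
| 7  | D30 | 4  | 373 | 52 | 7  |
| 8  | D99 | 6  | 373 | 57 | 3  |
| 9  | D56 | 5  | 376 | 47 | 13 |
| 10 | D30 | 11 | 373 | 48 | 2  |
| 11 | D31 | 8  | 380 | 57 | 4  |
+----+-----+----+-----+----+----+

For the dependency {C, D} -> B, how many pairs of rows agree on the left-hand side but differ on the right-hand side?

0

(C=380, D=57): all 3 rows agree on B — 0 pairs.
(C=376, D=47): all 3 rows agree on B — 0 pairs.
(C=373, D=57): all 2 rows agree on B — 0 pairs.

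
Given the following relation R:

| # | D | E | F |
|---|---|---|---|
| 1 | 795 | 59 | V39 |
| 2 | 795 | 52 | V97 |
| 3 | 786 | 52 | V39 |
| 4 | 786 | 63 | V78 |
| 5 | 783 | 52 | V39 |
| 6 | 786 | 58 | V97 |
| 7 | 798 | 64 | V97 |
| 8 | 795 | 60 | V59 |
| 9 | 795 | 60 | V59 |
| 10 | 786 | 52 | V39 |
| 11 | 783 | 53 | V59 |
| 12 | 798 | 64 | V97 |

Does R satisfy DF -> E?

Yes

(D=795, F=V39): row 1 → E = 59 ✓
(D=795, F=V97): row 2 → E = 52 ✓
(D=786, F=V39): rows 3, 10 → E = 52, 52 ✓
(D=786, F=V78): row 4 → E = 63 ✓
(D=783, F=V39): row 5 → E = 52 ✓
(D=786, F=V97): row 6 → E = 58 ✓
(D=798, F=V97): rows 7, 12 → E = 64, 64 ✓
(D=795, F=V59): rows 8, 9 → E = 60, 60 ✓
(D=783, F=V59): row 11 → E = 53 ✓
Every DF value is associated with a single E value, so DF -> E holds.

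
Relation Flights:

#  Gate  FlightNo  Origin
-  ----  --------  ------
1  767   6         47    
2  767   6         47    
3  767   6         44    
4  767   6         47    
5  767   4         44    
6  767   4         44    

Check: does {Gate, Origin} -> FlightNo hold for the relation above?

(Gate=767, Origin=47): rows 1, 2, 4 → FlightNo = 6, 6, 6 ✓
(Gate=767, Origin=44): rows 3, 5, 6 → FlightNo takes values {6, 4} — violation
Two rows agree on {Gate, Origin} but differ on FlightNo, so {Gate, Origin} -> FlightNo does not hold.

No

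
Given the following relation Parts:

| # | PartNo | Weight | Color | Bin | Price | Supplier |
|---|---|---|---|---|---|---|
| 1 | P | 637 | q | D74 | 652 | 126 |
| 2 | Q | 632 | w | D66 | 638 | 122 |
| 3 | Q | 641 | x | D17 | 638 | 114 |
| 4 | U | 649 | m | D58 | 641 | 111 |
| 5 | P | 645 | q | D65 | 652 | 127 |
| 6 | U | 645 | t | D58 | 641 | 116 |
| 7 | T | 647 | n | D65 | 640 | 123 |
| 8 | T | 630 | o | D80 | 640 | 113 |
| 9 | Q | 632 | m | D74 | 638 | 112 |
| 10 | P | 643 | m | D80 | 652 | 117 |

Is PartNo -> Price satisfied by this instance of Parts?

PartNo=P: rows 1, 5, 10 → Price = 652, 652, 652 ✓
PartNo=Q: rows 2, 3, 9 → Price = 638, 638, 638 ✓
PartNo=U: rows 4, 6 → Price = 641, 641 ✓
PartNo=T: rows 7, 8 → Price = 640, 640 ✓
Every PartNo value is associated with a single Price value, so PartNo -> Price holds.

Yes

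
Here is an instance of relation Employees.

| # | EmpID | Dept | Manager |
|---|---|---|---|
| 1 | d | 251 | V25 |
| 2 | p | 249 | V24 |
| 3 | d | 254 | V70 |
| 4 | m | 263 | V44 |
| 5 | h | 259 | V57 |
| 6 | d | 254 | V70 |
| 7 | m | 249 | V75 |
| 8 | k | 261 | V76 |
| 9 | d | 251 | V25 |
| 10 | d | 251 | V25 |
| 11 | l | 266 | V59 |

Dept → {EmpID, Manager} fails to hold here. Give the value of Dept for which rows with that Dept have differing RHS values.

249

Dept=251: rows 1, 9, 10 → {EmpID,Manager} = (d, V25), (d, V25), (d, V25) ✓
Dept=249: rows 2, 7 → {EmpID,Manager} takes values {(p, V24), (m, V75)} — violation
Dept=254: rows 3, 6 → {EmpID,Manager} = (d, V70), (d, V70) ✓
Dept=263: row 4 → {EmpID,Manager} = (m, V44) ✓
Dept=259: row 5 → {EmpID,Manager} = (h, V57) ✓
Dept=261: row 8 → {EmpID,Manager} = (k, V76) ✓
Dept=266: row 11 → {EmpID,Manager} = (l, V59) ✓
The only Dept value with inconsistent RHS is Dept=249.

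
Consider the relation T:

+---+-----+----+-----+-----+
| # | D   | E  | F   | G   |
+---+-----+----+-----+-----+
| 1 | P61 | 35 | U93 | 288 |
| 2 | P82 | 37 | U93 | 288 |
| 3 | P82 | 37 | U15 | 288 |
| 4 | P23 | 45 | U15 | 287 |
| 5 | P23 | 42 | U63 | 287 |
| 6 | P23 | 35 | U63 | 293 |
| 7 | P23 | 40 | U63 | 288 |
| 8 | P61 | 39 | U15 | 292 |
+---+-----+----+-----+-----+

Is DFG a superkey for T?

Yes

All 8 rows have distinct DFG values, so DFG → (all attributes) holds and DFG is a superkey.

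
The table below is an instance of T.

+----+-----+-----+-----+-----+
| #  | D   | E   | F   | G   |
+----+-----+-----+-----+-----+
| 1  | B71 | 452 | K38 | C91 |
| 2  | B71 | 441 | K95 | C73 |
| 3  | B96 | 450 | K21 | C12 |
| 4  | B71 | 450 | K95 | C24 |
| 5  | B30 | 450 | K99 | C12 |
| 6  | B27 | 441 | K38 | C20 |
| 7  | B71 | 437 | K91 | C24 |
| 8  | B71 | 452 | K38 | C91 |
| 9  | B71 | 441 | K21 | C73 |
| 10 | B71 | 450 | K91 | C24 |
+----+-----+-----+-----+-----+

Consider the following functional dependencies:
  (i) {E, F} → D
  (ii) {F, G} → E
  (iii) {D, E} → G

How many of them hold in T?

2

(i) {E, F} → D: every LHS value maps to a single RHS value — holds.
(ii) {F, G} → E: (F=K91, G=C24): rows 7, 10 → E takes values {437, 450} — violation — fails.
(iii) {D, E} → G: every LHS value maps to a single RHS value — holds.
2 of the 3 dependencies hold.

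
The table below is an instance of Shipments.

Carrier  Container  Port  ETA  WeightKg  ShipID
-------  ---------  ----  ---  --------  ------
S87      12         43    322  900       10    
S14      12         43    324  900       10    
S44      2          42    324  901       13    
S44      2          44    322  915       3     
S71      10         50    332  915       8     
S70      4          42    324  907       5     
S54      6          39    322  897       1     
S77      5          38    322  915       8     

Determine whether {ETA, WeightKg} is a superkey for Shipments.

Two distinct rows share (ETA=322, WeightKg=915), so {ETA, WeightKg} does not determine every attribute — not a superkey.

No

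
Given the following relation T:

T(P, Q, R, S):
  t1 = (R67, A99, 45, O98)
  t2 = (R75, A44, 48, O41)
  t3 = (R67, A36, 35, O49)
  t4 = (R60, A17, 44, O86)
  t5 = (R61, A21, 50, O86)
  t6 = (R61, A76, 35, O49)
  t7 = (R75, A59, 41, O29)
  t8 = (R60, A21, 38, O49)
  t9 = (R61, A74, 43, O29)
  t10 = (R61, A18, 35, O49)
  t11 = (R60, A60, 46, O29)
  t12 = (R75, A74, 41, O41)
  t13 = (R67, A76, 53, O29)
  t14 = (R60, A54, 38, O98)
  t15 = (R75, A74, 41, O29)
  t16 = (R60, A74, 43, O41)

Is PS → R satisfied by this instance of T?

No

(P=R67, S=O98): row 1 → R = 45 ✓
(P=R75, S=O41): rows 2, 12 → R takes values {48, 41} — violation
(P=R67, S=O49): row 3 → R = 35 ✓
(P=R60, S=O86): row 4 → R = 44 ✓
(P=R61, S=O86): row 5 → R = 50 ✓
(P=R61, S=O49): rows 6, 10 → R = 35, 35 ✓
(P=R75, S=O29): rows 7, 15 → R = 41, 41 ✓
(P=R60, S=O49): row 8 → R = 38 ✓
(P=R61, S=O29): row 9 → R = 43 ✓
(P=R60, S=O29): row 11 → R = 46 ✓
(P=R67, S=O29): row 13 → R = 53 ✓
(P=R60, S=O98): row 14 → R = 38 ✓
(P=R60, S=O41): row 16 → R = 43 ✓
Two rows agree on PS but differ on R, so PS → R does not hold.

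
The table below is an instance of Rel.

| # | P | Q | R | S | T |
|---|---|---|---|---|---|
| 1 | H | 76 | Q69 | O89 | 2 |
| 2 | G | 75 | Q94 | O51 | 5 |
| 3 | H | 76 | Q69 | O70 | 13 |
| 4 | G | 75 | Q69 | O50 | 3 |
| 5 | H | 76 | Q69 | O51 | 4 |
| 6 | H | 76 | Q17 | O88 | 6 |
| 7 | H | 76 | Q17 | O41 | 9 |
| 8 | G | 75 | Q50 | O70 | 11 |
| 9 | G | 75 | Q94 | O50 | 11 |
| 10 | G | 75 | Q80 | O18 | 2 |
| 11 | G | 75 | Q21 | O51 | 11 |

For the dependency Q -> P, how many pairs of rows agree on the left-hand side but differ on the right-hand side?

Q=76: all 5 rows agree on P — 0 pairs.
Q=75: all 6 rows agree on P — 0 pairs.

0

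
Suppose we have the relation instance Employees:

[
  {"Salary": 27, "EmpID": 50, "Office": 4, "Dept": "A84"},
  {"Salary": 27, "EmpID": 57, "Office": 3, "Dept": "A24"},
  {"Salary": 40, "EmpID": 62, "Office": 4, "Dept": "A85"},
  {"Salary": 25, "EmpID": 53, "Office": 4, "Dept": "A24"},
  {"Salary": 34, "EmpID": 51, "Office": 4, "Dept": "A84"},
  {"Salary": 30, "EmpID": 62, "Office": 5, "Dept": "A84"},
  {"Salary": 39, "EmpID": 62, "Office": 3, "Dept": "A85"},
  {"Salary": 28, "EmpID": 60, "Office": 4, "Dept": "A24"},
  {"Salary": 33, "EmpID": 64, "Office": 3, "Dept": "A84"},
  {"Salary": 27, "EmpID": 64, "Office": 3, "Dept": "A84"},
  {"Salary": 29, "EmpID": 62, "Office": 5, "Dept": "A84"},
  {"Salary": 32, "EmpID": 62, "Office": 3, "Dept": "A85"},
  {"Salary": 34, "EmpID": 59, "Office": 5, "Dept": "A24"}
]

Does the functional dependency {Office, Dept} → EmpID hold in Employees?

No

(Office=4, Dept=A84): 2 rows → EmpID takes values {50, 51} — violation
(Office=3, Dept=A24): 1 row → EmpID = 57 ✓
(Office=4, Dept=A85): 1 row → EmpID = 62 ✓
(Office=4, Dept=A24): 2 rows → EmpID takes values {53, 60} — violation
(Office=5, Dept=A84): 2 rows → EmpID = 62, 62 ✓
(Office=3, Dept=A85): 2 rows → EmpID = 62, 62 ✓
(Office=3, Dept=A84): 2 rows → EmpID = 64, 64 ✓
(Office=5, Dept=A24): 1 row → EmpID = 59 ✓
Two rows agree on {Office, Dept} but differ on EmpID, so {Office, Dept} → EmpID does not hold.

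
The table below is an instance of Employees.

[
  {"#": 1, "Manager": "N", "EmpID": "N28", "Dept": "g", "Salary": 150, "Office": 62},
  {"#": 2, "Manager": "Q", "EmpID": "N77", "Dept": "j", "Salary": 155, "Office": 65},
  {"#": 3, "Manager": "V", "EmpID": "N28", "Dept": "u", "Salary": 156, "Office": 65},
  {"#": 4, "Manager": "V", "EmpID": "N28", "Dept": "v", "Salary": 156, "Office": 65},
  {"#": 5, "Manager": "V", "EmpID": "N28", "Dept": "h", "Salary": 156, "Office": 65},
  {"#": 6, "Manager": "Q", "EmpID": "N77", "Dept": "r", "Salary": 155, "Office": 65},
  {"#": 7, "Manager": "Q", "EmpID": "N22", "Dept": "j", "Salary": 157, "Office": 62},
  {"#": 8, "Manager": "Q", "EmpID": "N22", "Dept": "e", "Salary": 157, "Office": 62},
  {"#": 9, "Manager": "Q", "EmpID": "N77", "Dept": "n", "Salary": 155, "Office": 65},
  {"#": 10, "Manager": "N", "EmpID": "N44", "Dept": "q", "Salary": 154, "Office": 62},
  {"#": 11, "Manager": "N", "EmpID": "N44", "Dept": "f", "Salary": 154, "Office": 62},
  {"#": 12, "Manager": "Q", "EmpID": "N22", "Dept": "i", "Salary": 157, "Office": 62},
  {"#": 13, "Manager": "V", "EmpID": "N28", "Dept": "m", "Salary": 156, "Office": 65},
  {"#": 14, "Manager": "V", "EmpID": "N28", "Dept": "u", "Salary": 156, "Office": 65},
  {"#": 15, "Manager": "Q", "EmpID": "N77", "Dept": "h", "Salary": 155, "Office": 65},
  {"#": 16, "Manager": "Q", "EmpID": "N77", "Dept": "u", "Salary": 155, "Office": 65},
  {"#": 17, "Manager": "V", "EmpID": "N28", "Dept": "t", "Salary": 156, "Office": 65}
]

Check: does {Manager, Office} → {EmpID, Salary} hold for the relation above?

(Manager=N, Office=62): rows 1, 10, 11 → {EmpID,Salary} takes values {(N28, 150), (N44, 154)} — violation
(Manager=Q, Office=65): rows 2, 6, 9, 15, 16 → {EmpID,Salary} = (N77, 155), (N77, 155), (N77, 155), (N77, 155), (N77, 155) ✓
(Manager=V, Office=65): rows 3, 4, 5, 13, 14, 17 → {EmpID,Salary} = (N28, 156), (N28, 156), (N28, 156), (N28, 156), (N28, 156), (N28, 156) ✓
(Manager=Q, Office=62): rows 7, 8, 12 → {EmpID,Salary} = (N22, 157), (N22, 157), (N22, 157) ✓
Two rows agree on {Manager, Office} but differ on {EmpID, Salary}, so {Manager, Office} → {EmpID, Salary} does not hold.

No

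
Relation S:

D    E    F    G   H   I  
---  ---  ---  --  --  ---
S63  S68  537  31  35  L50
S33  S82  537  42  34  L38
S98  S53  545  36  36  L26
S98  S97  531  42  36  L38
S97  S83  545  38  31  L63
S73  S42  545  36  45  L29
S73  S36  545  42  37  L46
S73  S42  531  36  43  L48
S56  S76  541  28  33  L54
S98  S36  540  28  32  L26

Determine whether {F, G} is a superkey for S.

No

Two distinct rows share (F=545, G=36), so {F, G} does not determine every attribute — not a superkey.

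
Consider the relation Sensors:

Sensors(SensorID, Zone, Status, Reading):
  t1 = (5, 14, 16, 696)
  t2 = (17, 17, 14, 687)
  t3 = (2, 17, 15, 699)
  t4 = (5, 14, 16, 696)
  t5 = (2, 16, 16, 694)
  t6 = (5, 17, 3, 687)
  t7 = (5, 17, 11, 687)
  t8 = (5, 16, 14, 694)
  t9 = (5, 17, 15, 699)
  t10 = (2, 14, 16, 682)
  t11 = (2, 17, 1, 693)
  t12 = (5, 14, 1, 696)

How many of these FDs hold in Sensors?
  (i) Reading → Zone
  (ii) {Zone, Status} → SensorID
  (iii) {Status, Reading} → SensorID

1

(i) Reading → Zone: every LHS value maps to a single RHS value — holds.
(ii) {Zone, Status} → SensorID: (Zone=14, Status=16): rows 1, 4, 10 → SensorID takes values {5, 2} — violation; (Zone=17, Status=15): rows 3, 9 → SensorID takes values {2, 5} — violation — fails.
(iii) {Status, Reading} → SensorID: (Status=15, Reading=699): rows 3, 9 → SensorID takes values {2, 5} — violation — fails.
1 of the 3 dependencies holds.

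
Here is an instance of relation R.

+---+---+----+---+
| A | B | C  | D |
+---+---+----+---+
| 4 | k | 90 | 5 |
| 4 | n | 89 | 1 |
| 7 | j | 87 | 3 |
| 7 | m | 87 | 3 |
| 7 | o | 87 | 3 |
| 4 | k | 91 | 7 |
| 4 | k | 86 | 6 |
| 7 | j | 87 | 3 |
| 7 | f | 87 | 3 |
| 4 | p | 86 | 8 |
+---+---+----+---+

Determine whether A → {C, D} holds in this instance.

A=4: 5 rows → {C,D} takes values {(90, 5), (89, 1), (91, 7), (86, 6), (86, 8)} — violation
A=7: 5 rows → {C,D} = (87, 3), (87, 3), (87, 3), (87, 3), (87, 3) ✓
Two rows agree on A but differ on {C, D}, so A → {C, D} does not hold.

No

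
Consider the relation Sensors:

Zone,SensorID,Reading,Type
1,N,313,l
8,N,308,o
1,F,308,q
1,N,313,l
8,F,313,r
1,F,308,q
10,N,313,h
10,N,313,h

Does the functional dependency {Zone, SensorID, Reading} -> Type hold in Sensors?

Yes

(Zone=1, SensorID=N, Reading=313): 2 rows → Type = l, l ✓
(Zone=8, SensorID=N, Reading=308): 1 row → Type = o ✓
(Zone=1, SensorID=F, Reading=308): 2 rows → Type = q, q ✓
(Zone=8, SensorID=F, Reading=313): 1 row → Type = r ✓
(Zone=10, SensorID=N, Reading=313): 2 rows → Type = h, h ✓
Every {Zone, SensorID, Reading} value is associated with a single Type value, so {Zone, SensorID, Reading} -> Type holds.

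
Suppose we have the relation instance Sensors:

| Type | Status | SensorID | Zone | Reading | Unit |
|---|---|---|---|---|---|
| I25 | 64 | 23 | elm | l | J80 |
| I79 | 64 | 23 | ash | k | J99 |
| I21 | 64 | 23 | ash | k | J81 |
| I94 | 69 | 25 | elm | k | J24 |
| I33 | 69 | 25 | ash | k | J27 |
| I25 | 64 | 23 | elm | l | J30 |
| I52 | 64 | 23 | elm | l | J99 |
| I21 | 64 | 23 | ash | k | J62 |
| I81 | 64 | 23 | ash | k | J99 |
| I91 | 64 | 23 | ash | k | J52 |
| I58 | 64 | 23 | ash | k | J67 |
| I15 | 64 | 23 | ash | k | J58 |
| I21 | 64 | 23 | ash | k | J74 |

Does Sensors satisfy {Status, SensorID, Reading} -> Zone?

No

(Status=64, SensorID=23, Reading=l): 3 rows → Zone = elm, elm, elm ✓
(Status=64, SensorID=23, Reading=k): 8 rows → Zone = ash, ash, ash, ash, ash, ash, ash, ash ✓
(Status=69, SensorID=25, Reading=k): 2 rows → Zone takes values {elm, ash} — violation
Two rows agree on {Status, SensorID, Reading} but differ on Zone, so {Status, SensorID, Reading} -> Zone does not hold.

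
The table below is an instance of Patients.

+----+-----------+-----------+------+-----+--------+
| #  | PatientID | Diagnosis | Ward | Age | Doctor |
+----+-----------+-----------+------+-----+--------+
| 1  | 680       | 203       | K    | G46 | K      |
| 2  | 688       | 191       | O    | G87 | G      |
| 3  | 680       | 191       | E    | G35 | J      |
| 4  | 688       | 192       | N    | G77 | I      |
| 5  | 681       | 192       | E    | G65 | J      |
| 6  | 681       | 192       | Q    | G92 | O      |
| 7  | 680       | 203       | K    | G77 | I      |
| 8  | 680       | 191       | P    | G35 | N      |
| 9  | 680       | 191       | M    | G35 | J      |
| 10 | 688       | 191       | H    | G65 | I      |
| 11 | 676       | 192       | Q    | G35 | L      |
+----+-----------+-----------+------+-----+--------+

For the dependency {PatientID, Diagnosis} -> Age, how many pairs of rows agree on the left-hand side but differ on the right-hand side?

3

(PatientID=680, Diagnosis=203): violating pairs (1,7) — 1 pair.
(PatientID=688, Diagnosis=191): violating pairs (2,10) — 1 pair.
(PatientID=680, Diagnosis=191): all 3 rows agree on Age — 0 pairs.
(PatientID=681, Diagnosis=192): violating pairs (5,6) — 1 pair.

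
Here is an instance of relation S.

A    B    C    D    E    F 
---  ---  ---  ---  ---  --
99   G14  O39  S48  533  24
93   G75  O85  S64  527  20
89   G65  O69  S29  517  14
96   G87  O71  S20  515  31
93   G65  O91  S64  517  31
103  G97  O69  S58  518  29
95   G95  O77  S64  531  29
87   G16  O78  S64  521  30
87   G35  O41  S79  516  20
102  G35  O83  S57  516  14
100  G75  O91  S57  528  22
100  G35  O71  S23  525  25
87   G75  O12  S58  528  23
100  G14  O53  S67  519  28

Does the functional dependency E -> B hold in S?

Yes

E=533: 1 row → B = G14 ✓
E=527: 1 row → B = G75 ✓
E=517: 2 rows → B = G65, G65 ✓
E=515: 1 row → B = G87 ✓
E=518: 1 row → B = G97 ✓
E=531: 1 row → B = G95 ✓
E=521: 1 row → B = G16 ✓
E=516: 2 rows → B = G35, G35 ✓
E=528: 2 rows → B = G75, G75 ✓
E=525: 1 row → B = G35 ✓
E=519: 1 row → B = G14 ✓
Every E value is associated with a single B value, so E -> B holds.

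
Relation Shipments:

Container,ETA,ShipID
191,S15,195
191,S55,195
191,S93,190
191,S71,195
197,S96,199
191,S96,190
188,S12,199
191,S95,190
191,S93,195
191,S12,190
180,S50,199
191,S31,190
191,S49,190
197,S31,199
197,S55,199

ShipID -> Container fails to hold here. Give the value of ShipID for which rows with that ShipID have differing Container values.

199

ShipID=195: 4 rows → Container = 191, 191, 191, 191 ✓
ShipID=190: 6 rows → Container = 191, 191, 191, 191, 191, 191 ✓
ShipID=199: 5 rows → Container takes values {197, 188, 180} — violation
The only ShipID value with inconsistent Container is ShipID=199.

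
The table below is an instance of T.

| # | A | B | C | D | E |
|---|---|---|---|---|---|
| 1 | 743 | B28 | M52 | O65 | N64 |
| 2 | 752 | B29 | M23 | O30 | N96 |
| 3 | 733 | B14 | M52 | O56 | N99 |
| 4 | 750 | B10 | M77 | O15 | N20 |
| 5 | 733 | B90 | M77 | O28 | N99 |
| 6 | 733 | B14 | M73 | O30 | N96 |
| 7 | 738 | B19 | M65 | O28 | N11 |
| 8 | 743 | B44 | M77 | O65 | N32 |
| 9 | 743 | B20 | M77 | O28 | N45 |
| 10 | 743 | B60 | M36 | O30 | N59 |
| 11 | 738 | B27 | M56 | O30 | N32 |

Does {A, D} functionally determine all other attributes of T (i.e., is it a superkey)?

Rows 1 and 8 have the same {A, D} value (A=743, D=O65) but are distinct tuples, so {A, D} does not determine every attribute — not a superkey.

No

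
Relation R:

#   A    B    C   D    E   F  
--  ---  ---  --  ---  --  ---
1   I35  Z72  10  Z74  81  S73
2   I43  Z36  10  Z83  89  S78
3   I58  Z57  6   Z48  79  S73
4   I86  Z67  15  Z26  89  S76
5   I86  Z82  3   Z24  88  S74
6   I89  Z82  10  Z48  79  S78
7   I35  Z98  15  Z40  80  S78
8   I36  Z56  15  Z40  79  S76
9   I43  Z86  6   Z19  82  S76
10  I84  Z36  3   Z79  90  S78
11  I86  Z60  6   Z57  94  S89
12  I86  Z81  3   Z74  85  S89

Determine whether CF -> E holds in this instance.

No

(C=10, F=S73): row 1 → E = 81 ✓
(C=10, F=S78): rows 2, 6 → E takes values {89, 79} — violation
(C=6, F=S73): row 3 → E = 79 ✓
(C=15, F=S76): rows 4, 8 → E takes values {89, 79} — violation
(C=3, F=S74): row 5 → E = 88 ✓
(C=15, F=S78): row 7 → E = 80 ✓
(C=6, F=S76): row 9 → E = 82 ✓
(C=3, F=S78): row 10 → E = 90 ✓
(C=6, F=S89): row 11 → E = 94 ✓
(C=3, F=S89): row 12 → E = 85 ✓
Two rows agree on CF but differ on E, so CF -> E does not hold.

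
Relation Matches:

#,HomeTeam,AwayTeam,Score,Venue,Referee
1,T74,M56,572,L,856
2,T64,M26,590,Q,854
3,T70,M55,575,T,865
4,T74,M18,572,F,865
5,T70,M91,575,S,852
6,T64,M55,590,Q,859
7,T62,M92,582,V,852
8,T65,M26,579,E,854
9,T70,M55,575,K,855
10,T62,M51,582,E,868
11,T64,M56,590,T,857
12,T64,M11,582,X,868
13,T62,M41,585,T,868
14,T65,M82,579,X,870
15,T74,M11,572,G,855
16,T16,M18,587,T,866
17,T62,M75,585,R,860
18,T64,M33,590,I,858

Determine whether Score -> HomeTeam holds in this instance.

No

Score=572: rows 1, 4, 15 → HomeTeam = T74, T74, T74 ✓
Score=590: rows 2, 6, 11, 18 → HomeTeam = T64, T64, T64, T64 ✓
Score=575: rows 3, 5, 9 → HomeTeam = T70, T70, T70 ✓
Score=582: rows 7, 10, 12 → HomeTeam takes values {T62, T64} — violation
Score=579: rows 8, 14 → HomeTeam = T65, T65 ✓
Score=585: rows 13, 17 → HomeTeam = T62, T62 ✓
Score=587: row 16 → HomeTeam = T16 ✓
Two rows agree on Score but differ on HomeTeam, so Score -> HomeTeam does not hold.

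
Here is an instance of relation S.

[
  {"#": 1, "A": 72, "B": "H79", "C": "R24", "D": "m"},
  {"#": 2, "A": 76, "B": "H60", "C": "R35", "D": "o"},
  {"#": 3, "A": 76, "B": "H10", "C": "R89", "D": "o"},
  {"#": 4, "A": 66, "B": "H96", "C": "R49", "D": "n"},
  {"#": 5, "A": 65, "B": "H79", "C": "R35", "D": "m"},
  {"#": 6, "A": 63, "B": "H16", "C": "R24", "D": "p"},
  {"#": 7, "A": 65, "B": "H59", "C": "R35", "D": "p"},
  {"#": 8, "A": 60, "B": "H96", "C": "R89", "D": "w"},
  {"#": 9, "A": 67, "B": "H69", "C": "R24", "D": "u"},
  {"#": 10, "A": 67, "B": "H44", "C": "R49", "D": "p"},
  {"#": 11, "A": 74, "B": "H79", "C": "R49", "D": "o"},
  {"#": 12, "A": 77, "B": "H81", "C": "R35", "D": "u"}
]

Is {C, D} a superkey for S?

All 12 rows have distinct {C, D} values, so {C, D} → (all attributes) holds and {C, D} is a superkey.

Yes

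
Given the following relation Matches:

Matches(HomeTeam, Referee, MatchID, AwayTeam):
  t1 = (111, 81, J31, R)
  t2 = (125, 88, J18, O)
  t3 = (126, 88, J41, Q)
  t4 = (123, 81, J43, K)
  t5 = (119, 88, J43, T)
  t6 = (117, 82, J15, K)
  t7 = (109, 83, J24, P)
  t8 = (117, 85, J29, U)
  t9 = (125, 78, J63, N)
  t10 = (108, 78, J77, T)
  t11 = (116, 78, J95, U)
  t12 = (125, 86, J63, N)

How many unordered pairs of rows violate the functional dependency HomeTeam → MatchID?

HomeTeam=125: violating pairs (2,9), (2,12) — 2 pairs.
HomeTeam=117: violating pairs (6,8) — 1 pair.

3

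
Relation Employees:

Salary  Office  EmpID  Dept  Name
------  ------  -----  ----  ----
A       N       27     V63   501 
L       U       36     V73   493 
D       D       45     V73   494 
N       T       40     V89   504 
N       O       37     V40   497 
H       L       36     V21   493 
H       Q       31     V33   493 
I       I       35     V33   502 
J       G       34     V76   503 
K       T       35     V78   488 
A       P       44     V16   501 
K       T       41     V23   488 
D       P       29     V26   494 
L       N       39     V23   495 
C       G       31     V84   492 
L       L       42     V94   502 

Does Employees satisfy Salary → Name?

Salary=A: 2 rows → Name = 501, 501 ✓
Salary=L: 3 rows → Name takes values {493, 495, 502} — violation
Salary=D: 2 rows → Name = 494, 494 ✓
Salary=N: 2 rows → Name takes values {504, 497} — violation
Salary=H: 2 rows → Name = 493, 493 ✓
Salary=I: 1 row → Name = 502 ✓
Salary=J: 1 row → Name = 503 ✓
Salary=K: 2 rows → Name = 488, 488 ✓
Salary=C: 1 row → Name = 492 ✓
Two rows agree on Salary but differ on Name, so Salary → Name does not hold.

No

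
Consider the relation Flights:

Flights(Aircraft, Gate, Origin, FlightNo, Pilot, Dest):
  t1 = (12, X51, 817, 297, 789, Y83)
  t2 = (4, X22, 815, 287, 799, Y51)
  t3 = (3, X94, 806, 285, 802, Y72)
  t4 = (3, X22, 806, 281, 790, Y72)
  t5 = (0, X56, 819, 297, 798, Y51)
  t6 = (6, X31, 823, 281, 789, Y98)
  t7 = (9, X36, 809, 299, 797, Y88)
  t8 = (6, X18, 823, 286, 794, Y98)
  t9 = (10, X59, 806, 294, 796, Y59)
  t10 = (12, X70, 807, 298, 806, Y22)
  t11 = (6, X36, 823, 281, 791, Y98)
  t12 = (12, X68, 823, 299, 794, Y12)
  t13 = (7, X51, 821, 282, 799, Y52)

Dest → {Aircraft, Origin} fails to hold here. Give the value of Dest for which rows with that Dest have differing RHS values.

Y51

Dest=Y83: row 1 → {Aircraft,Origin} = (12, 817) ✓
Dest=Y51: rows 2, 5 → {Aircraft,Origin} takes values {(4, 815), (0, 819)} — violation
Dest=Y72: rows 3, 4 → {Aircraft,Origin} = (3, 806), (3, 806) ✓
Dest=Y98: rows 6, 8, 11 → {Aircraft,Origin} = (6, 823), (6, 823), (6, 823) ✓
Dest=Y88: row 7 → {Aircraft,Origin} = (9, 809) ✓
Dest=Y59: row 9 → {Aircraft,Origin} = (10, 806) ✓
Dest=Y22: row 10 → {Aircraft,Origin} = (12, 807) ✓
Dest=Y12: row 12 → {Aircraft,Origin} = (12, 823) ✓
Dest=Y52: row 13 → {Aircraft,Origin} = (7, 821) ✓
The only Dest value with inconsistent RHS is Dest=Y51.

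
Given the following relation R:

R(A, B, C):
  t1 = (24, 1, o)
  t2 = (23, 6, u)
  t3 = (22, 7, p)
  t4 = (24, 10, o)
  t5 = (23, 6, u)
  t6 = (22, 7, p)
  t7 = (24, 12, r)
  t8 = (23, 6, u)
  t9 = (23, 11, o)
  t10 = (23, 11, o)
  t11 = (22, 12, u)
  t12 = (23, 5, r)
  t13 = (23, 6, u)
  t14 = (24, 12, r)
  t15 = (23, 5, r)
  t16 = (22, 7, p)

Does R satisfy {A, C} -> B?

(A=24, C=o): rows 1, 4 → B takes values {1, 10} — violation
(A=23, C=u): rows 2, 5, 8, 13 → B = 6, 6, 6, 6 ✓
(A=22, C=p): rows 3, 6, 16 → B = 7, 7, 7 ✓
(A=24, C=r): rows 7, 14 → B = 12, 12 ✓
(A=23, C=o): rows 9, 10 → B = 11, 11 ✓
(A=22, C=u): row 11 → B = 12 ✓
(A=23, C=r): rows 12, 15 → B = 5, 5 ✓
Two rows agree on {A, C} but differ on B, so {A, C} -> B does not hold.

No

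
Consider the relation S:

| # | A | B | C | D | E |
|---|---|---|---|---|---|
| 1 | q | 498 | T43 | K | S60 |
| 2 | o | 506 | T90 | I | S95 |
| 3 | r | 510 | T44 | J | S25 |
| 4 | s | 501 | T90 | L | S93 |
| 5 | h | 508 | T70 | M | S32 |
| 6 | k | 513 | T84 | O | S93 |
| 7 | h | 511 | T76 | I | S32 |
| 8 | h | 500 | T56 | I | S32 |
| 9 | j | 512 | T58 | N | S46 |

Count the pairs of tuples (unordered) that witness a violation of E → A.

1

E=S93: violating pairs (4,6) — 1 pair.
E=S32: all 3 rows agree on A — 0 pairs.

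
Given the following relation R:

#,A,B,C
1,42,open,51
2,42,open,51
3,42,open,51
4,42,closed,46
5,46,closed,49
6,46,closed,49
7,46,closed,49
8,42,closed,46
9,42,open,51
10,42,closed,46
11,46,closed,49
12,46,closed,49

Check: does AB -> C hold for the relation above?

(A=42, B=open): rows 1, 2, 3, 9 → C = 51, 51, 51, 51 ✓
(A=42, B=closed): rows 4, 8, 10 → C = 46, 46, 46 ✓
(A=46, B=closed): rows 5, 6, 7, 11, 12 → C = 49, 49, 49, 49, 49 ✓
Every AB value is associated with a single C value, so AB -> C holds.

Yes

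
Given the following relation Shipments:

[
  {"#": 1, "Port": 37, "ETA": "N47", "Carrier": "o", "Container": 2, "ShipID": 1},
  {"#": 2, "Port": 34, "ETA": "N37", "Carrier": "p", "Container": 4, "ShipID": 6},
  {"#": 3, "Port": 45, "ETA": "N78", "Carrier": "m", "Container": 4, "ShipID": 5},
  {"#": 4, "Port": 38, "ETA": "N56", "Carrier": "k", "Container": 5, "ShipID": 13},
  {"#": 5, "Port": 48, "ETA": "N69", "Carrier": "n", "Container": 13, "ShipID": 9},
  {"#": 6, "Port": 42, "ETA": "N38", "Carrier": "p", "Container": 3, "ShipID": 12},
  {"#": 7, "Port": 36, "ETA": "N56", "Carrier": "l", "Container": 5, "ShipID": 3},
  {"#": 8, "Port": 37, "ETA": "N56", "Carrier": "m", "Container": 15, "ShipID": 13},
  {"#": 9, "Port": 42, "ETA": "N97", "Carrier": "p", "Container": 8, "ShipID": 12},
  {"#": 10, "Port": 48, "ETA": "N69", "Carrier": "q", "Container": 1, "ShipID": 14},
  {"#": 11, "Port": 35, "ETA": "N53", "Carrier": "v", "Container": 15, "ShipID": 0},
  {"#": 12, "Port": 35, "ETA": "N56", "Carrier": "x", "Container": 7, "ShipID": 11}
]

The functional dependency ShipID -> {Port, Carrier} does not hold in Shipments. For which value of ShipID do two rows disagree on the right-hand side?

ShipID=1: row 1 → {Port,Carrier} = (37, o) ✓
ShipID=6: row 2 → {Port,Carrier} = (34, p) ✓
ShipID=5: row 3 → {Port,Carrier} = (45, m) ✓
ShipID=13: rows 4, 8 → {Port,Carrier} takes values {(38, k), (37, m)} — violation
ShipID=9: row 5 → {Port,Carrier} = (48, n) ✓
ShipID=12: rows 6, 9 → {Port,Carrier} = (42, p), (42, p) ✓
ShipID=3: row 7 → {Port,Carrier} = (36, l) ✓
ShipID=14: row 10 → {Port,Carrier} = (48, q) ✓
ShipID=0: row 11 → {Port,Carrier} = (35, v) ✓
ShipID=11: row 12 → {Port,Carrier} = (35, x) ✓
The only ShipID value with inconsistent RHS is ShipID=13.

13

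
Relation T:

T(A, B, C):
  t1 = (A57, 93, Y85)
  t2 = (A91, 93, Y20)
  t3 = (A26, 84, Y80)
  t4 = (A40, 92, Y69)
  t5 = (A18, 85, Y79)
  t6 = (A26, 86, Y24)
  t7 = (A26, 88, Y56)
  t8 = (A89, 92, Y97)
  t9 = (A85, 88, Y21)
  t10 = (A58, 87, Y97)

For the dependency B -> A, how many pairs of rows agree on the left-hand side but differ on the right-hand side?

3

B=93: violating pairs (1,2) — 1 pair.
B=92: violating pairs (4,8) — 1 pair.
B=88: violating pairs (7,9) — 1 pair.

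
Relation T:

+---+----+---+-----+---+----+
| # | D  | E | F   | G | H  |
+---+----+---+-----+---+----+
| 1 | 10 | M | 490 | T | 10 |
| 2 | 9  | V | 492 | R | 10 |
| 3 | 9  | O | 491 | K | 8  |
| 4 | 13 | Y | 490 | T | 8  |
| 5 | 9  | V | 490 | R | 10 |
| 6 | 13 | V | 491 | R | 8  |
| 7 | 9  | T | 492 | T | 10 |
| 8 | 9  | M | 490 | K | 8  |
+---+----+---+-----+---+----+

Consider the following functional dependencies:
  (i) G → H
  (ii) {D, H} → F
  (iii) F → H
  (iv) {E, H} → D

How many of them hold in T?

1

(i) G → H: G=T: rows 1, 4, 7 → H takes values {10, 8} — violation; G=R: rows 2, 5, 6 → H takes values {10, 8} — violation — fails.
(ii) {D, H} → F: (D=9, H=10): rows 2, 5, 7 → F takes values {492, 490} — violation; (D=9, H=8): rows 3, 8 → F takes values {491, 490} — violation; (D=13, H=8): rows 4, 6 → F takes values {490, 491} — violation — fails.
(iii) F → H: F=490: rows 1, 4, 5, 8 → H takes values {10, 8} — violation — fails.
(iv) {E, H} → D: every LHS value maps to a single RHS value — holds.
1 of the 4 dependencies holds.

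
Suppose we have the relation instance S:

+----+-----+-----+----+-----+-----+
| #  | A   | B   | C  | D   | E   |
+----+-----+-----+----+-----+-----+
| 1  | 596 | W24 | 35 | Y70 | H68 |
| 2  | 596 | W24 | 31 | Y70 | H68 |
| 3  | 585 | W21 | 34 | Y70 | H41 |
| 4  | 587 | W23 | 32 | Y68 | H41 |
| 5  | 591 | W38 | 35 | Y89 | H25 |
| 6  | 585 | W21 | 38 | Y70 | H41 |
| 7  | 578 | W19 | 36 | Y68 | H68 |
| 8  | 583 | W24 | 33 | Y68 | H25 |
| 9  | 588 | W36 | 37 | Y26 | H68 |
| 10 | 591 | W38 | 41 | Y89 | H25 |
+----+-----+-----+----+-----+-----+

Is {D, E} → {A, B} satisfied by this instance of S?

(D=Y70, E=H68): rows 1, 2 → {A,B} = (596, W24), (596, W24) ✓
(D=Y70, E=H41): rows 3, 6 → {A,B} = (585, W21), (585, W21) ✓
(D=Y68, E=H41): row 4 → {A,B} = (587, W23) ✓
(D=Y89, E=H25): rows 5, 10 → {A,B} = (591, W38), (591, W38) ✓
(D=Y68, E=H68): row 7 → {A,B} = (578, W19) ✓
(D=Y68, E=H25): row 8 → {A,B} = (583, W24) ✓
(D=Y26, E=H68): row 9 → {A,B} = (588, W36) ✓
Every {D, E} value is associated with a single {A, B} value, so {D, E} → {A, B} holds.

Yes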